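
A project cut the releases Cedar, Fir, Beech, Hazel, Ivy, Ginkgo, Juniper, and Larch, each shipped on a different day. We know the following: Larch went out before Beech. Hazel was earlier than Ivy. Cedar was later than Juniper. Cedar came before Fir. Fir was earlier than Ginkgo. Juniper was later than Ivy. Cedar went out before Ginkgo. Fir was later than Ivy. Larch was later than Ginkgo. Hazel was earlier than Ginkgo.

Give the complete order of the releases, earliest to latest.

The constraints fix every adjacent pair, so only one ordering works:
Hazel → Ivy → Juniper → Cedar → Fir → Ginkgo → Larch → Beech.

Hazel, Ivy, Juniper, Cedar, Fir, Ginkgo, Larch, Beech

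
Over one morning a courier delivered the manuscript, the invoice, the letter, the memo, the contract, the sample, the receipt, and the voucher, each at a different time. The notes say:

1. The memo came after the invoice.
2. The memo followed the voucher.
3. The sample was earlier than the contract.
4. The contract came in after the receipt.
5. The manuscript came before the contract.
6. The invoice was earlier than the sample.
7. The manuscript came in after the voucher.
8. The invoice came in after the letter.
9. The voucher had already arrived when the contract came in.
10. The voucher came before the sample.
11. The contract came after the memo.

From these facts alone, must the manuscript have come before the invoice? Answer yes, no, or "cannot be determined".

cannot be determined

No chain of stated constraints runs from the manuscript to the invoice, and none runs from the invoice to the manuscript either.
So the relative order of the manuscript and the invoice is not fixed by the given facts.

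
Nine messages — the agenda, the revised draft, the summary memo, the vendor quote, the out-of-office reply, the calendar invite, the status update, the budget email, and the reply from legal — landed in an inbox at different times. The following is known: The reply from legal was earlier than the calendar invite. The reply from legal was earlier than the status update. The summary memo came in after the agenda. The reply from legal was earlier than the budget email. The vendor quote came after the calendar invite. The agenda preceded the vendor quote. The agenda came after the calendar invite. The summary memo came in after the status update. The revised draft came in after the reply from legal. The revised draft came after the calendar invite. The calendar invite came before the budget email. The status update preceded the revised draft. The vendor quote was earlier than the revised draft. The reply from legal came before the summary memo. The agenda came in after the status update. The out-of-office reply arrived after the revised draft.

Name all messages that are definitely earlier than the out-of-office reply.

the agenda, the calendar invite, the reply from legal, the revised draft, the status update, the vendor quote

Directly stated before the out-of-office reply: the revised draft.
The agenda reaches the out-of-office reply via the agenda → the vendor quote → the revised draft → the out-of-office reply.
The calendar invite reaches the out-of-office reply via the calendar invite → the revised draft → the out-of-office reply.
The reply from legal reaches the out-of-office reply via the reply from legal → the revised draft → the out-of-office reply.
Likewise the status update and the vendor quote each reach the out-of-office reply by chaining the stated constraints.
No chain forces the summary memo (or any of the others) ahead of the out-of-office reply.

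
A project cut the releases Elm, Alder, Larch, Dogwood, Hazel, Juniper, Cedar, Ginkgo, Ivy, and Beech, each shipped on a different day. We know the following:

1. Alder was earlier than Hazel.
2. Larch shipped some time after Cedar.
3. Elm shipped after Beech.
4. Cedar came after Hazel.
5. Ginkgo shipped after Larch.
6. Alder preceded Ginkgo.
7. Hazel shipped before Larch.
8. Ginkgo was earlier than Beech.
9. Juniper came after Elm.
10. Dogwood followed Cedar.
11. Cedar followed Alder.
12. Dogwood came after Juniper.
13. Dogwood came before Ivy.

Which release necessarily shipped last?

Ivy

Every other release has a chain of constraints placing it before Ivy, so Ivy is last.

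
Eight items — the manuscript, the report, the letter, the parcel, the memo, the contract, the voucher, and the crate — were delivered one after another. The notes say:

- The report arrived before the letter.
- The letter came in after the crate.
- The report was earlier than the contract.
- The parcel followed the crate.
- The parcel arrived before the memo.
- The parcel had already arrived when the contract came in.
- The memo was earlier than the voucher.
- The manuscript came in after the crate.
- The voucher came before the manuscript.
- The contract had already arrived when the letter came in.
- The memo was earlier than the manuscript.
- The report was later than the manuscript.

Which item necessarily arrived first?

the crate

The crate has a chain of constraints placing it before every other item, so the crate must be first.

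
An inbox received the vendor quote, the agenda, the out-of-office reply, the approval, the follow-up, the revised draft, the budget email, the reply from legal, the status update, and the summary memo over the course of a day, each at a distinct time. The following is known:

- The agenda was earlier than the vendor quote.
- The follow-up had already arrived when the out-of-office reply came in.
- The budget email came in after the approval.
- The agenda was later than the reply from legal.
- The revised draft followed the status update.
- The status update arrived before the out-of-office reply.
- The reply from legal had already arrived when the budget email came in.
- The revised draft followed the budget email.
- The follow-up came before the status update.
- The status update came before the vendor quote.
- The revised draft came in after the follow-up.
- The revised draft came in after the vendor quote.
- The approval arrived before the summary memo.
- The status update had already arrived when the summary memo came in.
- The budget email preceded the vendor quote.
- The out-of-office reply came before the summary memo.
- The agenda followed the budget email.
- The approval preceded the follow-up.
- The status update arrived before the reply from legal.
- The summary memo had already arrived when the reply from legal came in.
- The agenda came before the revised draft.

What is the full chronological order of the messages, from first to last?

the approval, the follow-up, the status update, the out-of-office reply, the summary memo, the reply from legal, the budget email, the agenda, the vendor quote, the revised draft

The constraints fix every adjacent pair, so only one ordering works:
the approval → the follow-up → the status update → the out-of-office reply → the summary memo → the reply from legal → the budget email → the agenda → the vendor quote → the revised draft.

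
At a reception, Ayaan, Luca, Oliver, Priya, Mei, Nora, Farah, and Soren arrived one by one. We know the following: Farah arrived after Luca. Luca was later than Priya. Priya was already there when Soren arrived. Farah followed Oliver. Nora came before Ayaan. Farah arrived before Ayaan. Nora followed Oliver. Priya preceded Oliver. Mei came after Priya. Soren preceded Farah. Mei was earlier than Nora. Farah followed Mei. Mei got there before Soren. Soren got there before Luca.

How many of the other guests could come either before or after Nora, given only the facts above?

3

Forced before Nora: Mei, Oliver, and Priya; forced after Nora: Ayaan.
That leaves Farah, Luca, and Soren with no forced order relative to Nora — 3.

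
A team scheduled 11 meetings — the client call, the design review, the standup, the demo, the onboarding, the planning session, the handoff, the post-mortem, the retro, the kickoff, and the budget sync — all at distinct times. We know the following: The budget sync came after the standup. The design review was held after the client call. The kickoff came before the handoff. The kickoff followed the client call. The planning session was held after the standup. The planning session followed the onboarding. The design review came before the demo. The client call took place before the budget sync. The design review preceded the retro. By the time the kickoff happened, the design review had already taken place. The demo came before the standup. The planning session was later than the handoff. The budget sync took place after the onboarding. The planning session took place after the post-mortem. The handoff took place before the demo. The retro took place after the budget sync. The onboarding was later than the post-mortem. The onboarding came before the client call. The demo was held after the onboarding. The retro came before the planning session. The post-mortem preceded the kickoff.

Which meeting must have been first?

The post-mortem has a chain of constraints placing it before every other meeting, so the post-mortem must be first.

the post-mortem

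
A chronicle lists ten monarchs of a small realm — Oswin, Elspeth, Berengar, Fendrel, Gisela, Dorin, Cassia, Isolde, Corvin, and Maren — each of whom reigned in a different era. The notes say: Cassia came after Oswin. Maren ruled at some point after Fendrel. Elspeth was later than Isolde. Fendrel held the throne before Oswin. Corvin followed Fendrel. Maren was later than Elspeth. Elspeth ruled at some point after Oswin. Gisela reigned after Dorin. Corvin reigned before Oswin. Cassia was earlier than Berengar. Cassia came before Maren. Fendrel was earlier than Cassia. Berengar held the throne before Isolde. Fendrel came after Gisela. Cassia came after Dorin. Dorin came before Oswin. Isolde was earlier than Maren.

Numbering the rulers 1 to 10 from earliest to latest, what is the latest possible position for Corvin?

Corvin must come before Berengar, Cassia, Elspeth, Isolde, Maren, and Oswin — 6 rulers forced after them.
Everything else can be placed before Corvin in some valid order, so Corvin can sit as late as position 10 − 6 = 4.

4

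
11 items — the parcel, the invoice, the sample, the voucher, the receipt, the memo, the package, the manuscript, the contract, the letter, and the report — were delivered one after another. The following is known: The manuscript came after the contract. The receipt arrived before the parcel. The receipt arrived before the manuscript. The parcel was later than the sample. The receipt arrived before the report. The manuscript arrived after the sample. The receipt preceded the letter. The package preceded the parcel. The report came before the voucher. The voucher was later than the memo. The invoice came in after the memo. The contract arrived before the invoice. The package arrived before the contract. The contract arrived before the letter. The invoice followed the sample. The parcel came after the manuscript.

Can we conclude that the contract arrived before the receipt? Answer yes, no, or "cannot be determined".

cannot be determined

No chain of stated constraints runs from the contract to the receipt, and none runs from the receipt to the contract either.
So the relative order of the contract and the receipt is not fixed by the given facts.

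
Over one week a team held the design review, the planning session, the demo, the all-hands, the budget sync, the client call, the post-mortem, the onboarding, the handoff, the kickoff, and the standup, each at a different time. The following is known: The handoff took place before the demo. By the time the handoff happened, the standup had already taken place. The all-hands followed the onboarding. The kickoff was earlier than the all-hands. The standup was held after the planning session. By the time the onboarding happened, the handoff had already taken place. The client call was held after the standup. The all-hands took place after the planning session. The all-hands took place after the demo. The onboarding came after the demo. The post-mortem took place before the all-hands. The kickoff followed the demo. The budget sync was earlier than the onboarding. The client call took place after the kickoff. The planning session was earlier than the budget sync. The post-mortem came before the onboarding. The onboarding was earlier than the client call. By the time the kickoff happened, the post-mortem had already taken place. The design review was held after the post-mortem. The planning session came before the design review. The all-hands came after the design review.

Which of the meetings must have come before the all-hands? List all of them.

Directly stated before the all-hands: the demo, the design review, the kickoff, the onboarding, the planning session, and the post-mortem.
The budget sync reaches the all-hands via the budget sync → the onboarding → the all-hands.
The handoff reaches the all-hands via the handoff → the onboarding → the all-hands.
The standup reaches the all-hands via the standup → the handoff → the onboarding → the all-hands.

the budget sync, the demo, the design review, the handoff, the kickoff, the onboarding, the planning session, the post-mortem, the standup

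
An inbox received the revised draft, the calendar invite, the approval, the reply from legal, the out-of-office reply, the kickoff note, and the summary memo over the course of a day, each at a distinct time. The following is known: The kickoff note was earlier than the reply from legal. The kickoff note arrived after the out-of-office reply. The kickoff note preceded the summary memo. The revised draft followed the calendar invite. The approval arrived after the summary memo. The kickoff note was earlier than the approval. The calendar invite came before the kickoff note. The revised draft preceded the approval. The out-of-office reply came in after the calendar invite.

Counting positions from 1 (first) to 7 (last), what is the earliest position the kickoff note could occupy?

The calendar invite and the out-of-office reply must both come before the kickoff note — 2 forced predecessors.
Nothing else is forced ahead of the kickoff note, so its earliest slot is position 2 + 1 = 3.

3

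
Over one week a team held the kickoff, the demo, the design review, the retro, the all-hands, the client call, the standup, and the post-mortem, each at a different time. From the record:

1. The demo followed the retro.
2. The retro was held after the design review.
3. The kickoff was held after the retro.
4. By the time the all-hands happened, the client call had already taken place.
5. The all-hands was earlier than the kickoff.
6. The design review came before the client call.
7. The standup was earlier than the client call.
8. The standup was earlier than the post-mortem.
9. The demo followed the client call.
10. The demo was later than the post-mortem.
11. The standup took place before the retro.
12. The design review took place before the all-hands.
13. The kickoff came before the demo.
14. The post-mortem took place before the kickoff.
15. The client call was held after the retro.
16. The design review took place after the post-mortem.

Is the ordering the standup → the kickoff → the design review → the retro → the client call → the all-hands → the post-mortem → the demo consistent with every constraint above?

The constraints require the all-hands before the kickoff, but in the proposed sequence the kickoff appears ahead of the all-hands. That one violation is enough.

no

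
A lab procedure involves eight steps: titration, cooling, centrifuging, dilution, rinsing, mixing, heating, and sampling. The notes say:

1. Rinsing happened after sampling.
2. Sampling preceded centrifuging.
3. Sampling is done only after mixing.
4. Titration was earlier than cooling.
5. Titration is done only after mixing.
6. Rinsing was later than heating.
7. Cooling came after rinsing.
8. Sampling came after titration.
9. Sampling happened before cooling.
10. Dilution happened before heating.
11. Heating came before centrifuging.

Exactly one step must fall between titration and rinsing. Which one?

sampling

Tracing the constraints gives titration → sampling → rinsing, so sampling sits after titration and before rinsing.
No other step is forced both after titration and before rinsing.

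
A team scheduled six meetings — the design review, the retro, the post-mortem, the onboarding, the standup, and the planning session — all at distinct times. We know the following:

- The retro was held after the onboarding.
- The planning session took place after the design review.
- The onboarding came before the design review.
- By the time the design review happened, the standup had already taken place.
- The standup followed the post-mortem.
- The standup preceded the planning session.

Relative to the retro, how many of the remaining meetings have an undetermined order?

Forced before the retro: the onboarding.
That leaves the design review, the planning session, the post-mortem, and the standup with no forced order relative to the retro — 4.

4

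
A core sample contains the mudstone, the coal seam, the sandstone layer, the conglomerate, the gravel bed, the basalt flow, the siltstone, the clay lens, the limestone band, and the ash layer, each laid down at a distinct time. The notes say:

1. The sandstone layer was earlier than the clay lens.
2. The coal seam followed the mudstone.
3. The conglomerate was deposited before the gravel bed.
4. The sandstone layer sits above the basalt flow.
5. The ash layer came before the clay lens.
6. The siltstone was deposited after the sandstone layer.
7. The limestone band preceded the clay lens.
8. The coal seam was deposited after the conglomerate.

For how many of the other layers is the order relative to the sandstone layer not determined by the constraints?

6

Forced before the sandstone layer: the basalt flow; forced after the sandstone layer: the clay lens and the siltstone.
That leaves the ash layer, the coal seam, the conglomerate, the gravel bed, the limestone band, and the mudstone with no forced order relative to the sandstone layer — 6.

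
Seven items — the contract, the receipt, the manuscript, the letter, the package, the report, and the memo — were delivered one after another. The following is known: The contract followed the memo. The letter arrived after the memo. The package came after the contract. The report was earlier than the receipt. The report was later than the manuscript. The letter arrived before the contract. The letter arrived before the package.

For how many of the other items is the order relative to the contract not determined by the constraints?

Forced before the contract: the letter and the memo; forced after the contract: the package.
That leaves the manuscript, the receipt, and the report with no forced order relative to the contract — 3.

3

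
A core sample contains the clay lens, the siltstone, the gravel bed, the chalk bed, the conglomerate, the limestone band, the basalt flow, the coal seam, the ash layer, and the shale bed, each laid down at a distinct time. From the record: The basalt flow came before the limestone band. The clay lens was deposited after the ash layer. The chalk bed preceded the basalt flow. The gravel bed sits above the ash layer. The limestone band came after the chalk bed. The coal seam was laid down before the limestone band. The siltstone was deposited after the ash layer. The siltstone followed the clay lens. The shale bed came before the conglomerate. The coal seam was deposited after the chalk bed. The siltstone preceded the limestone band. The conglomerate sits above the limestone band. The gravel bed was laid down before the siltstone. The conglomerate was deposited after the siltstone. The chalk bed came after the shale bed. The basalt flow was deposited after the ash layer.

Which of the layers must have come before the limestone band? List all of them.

the ash layer, the basalt flow, the chalk bed, the clay lens, the coal seam, the gravel bed, the shale bed, the siltstone

Directly stated before the limestone band: the basalt flow, the chalk bed, the coal seam, and the siltstone.
The ash layer reaches the limestone band via the ash layer → the basalt flow → the limestone band.
The clay lens reaches the limestone band via the clay lens → the siltstone → the limestone band.
The gravel bed reaches the limestone band via the gravel bed → the siltstone → the limestone band.
Likewise the shale bed reaches the limestone band by chaining the stated constraints.
No chain forces the conglomerate ahead of the limestone band.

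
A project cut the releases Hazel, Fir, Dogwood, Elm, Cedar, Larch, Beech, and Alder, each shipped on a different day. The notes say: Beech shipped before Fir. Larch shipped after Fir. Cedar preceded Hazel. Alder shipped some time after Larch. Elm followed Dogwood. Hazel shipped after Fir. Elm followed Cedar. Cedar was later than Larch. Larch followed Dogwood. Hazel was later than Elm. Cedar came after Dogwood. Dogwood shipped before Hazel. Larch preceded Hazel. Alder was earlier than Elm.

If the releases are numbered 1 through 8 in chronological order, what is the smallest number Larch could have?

4

Beech, Dogwood, and Fir must all come before Larch — 3 forced predecessors.
Nothing else is forced ahead of Larch, so its earliest slot is position 3 + 1 = 4.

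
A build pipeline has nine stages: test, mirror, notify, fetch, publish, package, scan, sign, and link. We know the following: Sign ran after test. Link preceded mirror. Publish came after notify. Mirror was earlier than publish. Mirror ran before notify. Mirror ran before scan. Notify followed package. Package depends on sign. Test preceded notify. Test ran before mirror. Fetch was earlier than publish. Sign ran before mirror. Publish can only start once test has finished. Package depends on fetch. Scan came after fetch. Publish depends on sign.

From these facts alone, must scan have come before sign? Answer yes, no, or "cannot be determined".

no

Tracing the constraints gives sign → mirror → scan, so sign must come before scan.
That means scan cannot be before sign.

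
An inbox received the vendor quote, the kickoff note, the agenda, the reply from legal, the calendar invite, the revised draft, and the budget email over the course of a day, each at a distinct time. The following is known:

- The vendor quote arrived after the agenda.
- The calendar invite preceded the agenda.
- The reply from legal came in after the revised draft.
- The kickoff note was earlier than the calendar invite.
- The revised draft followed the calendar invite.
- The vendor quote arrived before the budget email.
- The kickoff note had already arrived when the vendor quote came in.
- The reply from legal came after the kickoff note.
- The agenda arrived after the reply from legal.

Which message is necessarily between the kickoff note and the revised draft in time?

Tracing the constraints gives the kickoff note → the calendar invite → the revised draft, so the calendar invite sits after the kickoff note and before the revised draft.
No other message is forced both after the kickoff note and before the revised draft.

the calendar invite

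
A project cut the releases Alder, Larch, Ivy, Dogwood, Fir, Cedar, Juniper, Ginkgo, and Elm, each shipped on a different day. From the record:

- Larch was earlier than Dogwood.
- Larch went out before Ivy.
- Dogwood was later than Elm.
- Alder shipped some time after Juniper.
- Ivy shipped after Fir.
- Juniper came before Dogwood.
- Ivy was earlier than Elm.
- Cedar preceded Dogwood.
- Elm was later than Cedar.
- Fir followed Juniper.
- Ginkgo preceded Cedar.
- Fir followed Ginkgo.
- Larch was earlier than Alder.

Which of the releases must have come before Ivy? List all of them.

Directly stated before Ivy: Fir and Larch.
Ginkgo reaches Ivy via Ginkgo → Fir → Ivy.
Juniper reaches Ivy via Juniper → Fir → Ivy.
No chain forces Cedar (or any of the others) ahead of Ivy.

Fir, Ginkgo, Juniper, Larch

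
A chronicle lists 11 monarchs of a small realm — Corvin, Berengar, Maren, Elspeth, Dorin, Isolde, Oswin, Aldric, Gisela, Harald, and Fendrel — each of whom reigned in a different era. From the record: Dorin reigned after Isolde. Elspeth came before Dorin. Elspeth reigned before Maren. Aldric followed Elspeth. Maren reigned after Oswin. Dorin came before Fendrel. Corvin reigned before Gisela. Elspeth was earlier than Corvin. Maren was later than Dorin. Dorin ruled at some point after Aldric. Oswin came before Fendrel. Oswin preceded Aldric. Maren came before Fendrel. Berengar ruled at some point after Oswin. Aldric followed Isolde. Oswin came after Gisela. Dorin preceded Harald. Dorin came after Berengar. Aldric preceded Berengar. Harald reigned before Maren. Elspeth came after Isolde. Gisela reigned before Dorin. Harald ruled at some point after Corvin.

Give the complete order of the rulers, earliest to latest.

Isolde, Elspeth, Corvin, Gisela, Oswin, Aldric, Berengar, Dorin, Harald, Maren, Fendrel

The constraints fix every adjacent pair, so only one ordering works:
Isolde → Elspeth → Corvin → Gisela → Oswin → Aldric → Berengar → Dorin → Harald → Maren → Fendrel.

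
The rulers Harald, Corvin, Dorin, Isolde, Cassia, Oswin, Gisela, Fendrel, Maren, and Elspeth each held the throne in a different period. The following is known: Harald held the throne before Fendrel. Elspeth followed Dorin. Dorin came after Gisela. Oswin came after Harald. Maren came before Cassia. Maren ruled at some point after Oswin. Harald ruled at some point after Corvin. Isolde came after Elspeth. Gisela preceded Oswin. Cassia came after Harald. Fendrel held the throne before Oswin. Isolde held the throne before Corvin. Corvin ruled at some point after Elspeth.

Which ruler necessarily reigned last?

Cassia

Every other ruler has a chain of constraints placing them before Cassia, so Cassia is last.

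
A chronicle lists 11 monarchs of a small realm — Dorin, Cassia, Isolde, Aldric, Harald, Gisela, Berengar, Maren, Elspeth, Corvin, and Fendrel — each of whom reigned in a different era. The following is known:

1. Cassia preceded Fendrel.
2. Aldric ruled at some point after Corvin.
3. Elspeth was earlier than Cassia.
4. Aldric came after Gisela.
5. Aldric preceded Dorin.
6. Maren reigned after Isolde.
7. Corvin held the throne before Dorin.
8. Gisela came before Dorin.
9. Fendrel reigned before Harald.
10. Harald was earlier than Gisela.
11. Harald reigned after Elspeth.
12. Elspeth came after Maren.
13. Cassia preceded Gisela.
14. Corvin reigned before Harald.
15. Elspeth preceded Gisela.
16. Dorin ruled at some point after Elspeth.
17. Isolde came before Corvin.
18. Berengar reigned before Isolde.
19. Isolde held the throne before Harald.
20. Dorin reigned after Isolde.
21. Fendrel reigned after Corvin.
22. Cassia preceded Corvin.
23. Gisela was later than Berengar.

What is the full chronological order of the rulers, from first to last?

Berengar, Isolde, Maren, Elspeth, Cassia, Corvin, Fendrel, Harald, Gisela, Aldric, Dorin

The constraints fix every adjacent pair, so only one ordering works:
Berengar → Isolde → Maren → Elspeth → Cassia → Corvin → Fendrel → Harald → Gisela → Aldric → Dorin.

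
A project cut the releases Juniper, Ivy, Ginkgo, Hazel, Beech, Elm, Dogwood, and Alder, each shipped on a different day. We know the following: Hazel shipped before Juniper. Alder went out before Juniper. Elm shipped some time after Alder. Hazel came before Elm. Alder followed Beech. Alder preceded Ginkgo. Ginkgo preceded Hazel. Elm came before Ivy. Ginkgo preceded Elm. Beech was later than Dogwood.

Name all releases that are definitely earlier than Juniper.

Directly stated before Juniper: Alder and Hazel.
Beech reaches Juniper via Beech → Alder → Juniper.
Dogwood reaches Juniper via Dogwood → Beech → Alder → Juniper.
Ginkgo reaches Juniper via Ginkgo → Hazel → Juniper.

Alder, Beech, Dogwood, Ginkgo, Hazel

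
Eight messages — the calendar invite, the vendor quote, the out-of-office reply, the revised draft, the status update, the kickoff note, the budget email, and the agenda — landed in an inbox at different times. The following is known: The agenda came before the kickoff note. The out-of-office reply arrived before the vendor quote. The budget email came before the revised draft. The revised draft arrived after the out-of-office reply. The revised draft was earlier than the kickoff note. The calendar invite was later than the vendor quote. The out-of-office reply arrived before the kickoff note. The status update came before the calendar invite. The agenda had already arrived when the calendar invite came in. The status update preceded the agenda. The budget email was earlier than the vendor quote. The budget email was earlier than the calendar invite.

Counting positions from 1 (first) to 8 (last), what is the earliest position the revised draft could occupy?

The budget email and the out-of-office reply must both come before the revised draft — 2 forced predecessors.
Nothing else is forced ahead of the revised draft, so its earliest slot is position 2 + 1 = 3.

3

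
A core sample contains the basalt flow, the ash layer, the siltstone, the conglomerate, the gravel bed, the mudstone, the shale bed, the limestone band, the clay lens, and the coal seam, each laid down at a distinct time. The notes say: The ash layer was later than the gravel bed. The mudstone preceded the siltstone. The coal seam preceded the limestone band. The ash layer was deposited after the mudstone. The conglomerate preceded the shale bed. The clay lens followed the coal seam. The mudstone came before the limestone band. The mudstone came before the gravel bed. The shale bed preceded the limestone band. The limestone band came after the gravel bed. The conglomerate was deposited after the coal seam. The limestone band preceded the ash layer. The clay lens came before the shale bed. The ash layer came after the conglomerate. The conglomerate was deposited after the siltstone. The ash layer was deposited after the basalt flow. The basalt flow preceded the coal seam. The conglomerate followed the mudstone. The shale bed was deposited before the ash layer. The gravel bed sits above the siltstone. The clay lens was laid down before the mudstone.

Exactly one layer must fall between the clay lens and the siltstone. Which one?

Tracing the constraints gives the clay lens → the mudstone → the siltstone, so the mudstone sits after the clay lens and before the siltstone.
No other layer is forced both after the clay lens and before the siltstone.

the mudstone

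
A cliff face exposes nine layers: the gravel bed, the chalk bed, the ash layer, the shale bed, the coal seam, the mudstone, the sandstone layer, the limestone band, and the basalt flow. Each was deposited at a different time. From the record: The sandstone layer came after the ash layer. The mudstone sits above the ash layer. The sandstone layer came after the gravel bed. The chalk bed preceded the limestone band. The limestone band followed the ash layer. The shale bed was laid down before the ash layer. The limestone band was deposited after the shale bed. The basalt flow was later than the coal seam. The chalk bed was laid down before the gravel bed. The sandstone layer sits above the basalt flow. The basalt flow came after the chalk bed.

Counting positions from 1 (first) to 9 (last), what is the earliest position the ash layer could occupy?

2

The shale bed must come before the ash layer — 1 forced predecessor.
Nothing else is forced ahead of the ash layer, so its earliest slot is position 1 + 1 = 2.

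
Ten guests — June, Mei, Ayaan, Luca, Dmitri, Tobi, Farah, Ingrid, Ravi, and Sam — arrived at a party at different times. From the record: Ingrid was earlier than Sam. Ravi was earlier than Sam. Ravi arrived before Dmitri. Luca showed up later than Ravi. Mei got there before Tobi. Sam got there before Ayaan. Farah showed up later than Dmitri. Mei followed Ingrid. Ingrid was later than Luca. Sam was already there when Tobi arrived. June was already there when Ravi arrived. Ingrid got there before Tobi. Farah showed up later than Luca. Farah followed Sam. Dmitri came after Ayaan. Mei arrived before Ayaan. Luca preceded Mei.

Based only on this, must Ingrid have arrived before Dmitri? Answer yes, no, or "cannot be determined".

yes

Chain the constraints: Ingrid → Sam → Ayaan → Dmitri. Each link is directly stated, so Ingrid comes before Dmitri.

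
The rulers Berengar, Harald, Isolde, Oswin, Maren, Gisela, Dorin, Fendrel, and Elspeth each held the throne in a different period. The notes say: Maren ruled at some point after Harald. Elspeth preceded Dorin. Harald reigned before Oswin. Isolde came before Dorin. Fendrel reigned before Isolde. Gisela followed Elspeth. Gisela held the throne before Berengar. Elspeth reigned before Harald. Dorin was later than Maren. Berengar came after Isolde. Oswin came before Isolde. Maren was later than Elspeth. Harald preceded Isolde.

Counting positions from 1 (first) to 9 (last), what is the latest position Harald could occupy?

Harald must come before Berengar, Dorin, Isolde, Maren, and Oswin — 5 rulers forced after them.
Everything else can be placed before Harald in some valid order, so Harald can sit as late as position 9 − 5 = 4.

4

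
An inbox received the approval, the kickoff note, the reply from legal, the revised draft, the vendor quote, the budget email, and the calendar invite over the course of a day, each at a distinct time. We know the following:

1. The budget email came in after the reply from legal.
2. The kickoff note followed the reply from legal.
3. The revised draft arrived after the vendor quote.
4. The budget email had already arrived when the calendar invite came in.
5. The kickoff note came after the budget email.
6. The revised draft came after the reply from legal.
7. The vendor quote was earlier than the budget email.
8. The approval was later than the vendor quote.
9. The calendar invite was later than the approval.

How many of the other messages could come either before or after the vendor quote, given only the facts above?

Forced after the vendor quote: the approval, the budget email, the calendar invite, the kickoff note, and the revised draft.
That leaves the reply from legal with no forced order relative to the vendor quote — 1.

1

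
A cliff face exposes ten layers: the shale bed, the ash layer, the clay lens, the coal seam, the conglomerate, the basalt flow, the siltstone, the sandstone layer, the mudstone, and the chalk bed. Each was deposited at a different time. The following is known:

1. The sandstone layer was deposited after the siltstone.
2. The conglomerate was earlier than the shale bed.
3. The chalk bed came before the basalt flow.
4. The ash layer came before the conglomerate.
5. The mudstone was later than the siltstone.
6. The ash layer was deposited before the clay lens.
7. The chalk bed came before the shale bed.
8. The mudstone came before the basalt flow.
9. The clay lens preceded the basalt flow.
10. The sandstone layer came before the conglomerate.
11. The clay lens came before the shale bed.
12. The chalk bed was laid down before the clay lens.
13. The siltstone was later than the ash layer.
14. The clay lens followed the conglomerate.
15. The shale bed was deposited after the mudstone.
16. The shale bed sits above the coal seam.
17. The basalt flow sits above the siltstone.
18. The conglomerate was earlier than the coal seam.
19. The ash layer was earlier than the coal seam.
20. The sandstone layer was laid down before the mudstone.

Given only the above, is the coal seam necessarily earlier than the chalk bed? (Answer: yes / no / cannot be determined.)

No chain of stated constraints runs from the coal seam to the chalk bed, and none runs from the chalk bed to the coal seam either.
So the relative order of the coal seam and the chalk bed is not fixed by the given facts.

cannot be determined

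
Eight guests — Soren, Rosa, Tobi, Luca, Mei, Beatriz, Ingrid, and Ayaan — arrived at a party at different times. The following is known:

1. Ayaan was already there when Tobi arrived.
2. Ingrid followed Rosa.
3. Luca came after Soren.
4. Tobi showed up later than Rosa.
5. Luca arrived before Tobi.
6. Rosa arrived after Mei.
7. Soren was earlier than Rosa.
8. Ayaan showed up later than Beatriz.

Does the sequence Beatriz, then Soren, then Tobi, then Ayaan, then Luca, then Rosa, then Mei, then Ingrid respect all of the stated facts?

The constraints require Mei before Rosa, but in the proposed sequence Rosa appears ahead of Mei. That one violation is enough.

no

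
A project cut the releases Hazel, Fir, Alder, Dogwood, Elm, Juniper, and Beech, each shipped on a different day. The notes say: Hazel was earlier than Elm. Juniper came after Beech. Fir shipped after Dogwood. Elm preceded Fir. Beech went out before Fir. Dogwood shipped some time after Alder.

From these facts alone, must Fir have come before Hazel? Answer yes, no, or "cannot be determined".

no

Tracing the constraints gives Hazel → Elm → Fir, so Hazel must come before Fir.
That means Fir cannot be before Hazel.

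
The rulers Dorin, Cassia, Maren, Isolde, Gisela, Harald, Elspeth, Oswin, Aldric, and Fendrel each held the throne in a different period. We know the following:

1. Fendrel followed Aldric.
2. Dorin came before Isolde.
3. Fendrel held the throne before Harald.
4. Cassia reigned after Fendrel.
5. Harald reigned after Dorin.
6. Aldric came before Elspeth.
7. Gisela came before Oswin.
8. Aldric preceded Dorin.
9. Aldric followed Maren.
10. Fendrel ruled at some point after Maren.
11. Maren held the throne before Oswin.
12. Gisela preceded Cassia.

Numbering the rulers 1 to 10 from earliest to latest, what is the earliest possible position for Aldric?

2

Maren must come before Aldric — 1 forced predecessor.
Nothing else is forced ahead of Aldric, so their earliest slot is position 1 + 1 = 2.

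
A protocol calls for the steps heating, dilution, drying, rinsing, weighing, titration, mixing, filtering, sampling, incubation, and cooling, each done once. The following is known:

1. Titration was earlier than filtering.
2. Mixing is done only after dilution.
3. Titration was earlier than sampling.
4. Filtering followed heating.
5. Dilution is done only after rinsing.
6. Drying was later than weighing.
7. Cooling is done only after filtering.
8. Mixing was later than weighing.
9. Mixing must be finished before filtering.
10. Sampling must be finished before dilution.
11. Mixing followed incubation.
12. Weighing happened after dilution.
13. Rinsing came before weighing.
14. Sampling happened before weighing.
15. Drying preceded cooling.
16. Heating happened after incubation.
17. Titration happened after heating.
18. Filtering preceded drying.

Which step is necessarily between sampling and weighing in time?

Tracing the constraints gives sampling → dilution → weighing, so dilution sits after sampling and before weighing.
No other step is forced both after sampling and before weighing.

dilution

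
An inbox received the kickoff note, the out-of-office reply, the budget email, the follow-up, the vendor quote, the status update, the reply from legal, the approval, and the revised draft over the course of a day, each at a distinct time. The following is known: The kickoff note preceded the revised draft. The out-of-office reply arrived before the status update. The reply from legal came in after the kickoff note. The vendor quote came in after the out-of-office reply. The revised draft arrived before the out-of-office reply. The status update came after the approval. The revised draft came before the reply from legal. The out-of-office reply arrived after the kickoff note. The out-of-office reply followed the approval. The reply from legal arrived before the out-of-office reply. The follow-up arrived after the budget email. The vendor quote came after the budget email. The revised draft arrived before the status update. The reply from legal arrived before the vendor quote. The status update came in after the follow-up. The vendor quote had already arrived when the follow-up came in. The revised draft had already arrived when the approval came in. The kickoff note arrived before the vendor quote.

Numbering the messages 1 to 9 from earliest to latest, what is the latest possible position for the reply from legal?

The reply from legal must come before the follow-up, the out-of-office reply, the status update, and the vendor quote — 4 messages forced after it.
Everything else can be placed before the reply from legal in some valid order, so the reply from legal can sit as late as position 9 − 4 = 5.

5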